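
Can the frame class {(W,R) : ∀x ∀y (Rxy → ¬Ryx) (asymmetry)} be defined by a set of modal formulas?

Not modally definable

Any modally definable frame class is closed under surjective bounded morphisms.
The 5-cycle (worlds w0,w1,w2,w3,w4 with w0→w1→w2→w3→w4→w0) is asymmetric. Mapping every world to a single reflexive point • is a surjective bounded morphism, and the reflexive point is not asymmetric (R•• but asymmetry requires ¬R••).
Hence asymmetry is not modally definable.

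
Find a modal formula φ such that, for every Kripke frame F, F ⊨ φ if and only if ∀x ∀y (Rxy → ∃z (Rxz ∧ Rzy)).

□□ψ → □ψ

The condition is density. The C4 schema □□ψ → □ψ defines it.
Suppose □□ψ→□ψ is valid. Take Rxy and set V(ψ)={w : xR²w}. Then □□ψ at x, so □ψ at x, so ψ at y, i.e. ∃z(Rxz∧Rzy).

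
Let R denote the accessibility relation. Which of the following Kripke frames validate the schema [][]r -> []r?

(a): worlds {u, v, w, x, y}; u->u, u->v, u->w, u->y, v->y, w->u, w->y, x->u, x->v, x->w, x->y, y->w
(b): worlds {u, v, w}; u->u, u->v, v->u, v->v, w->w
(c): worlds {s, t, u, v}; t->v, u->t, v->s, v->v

(b)

Frame correspondent (Sahlqvist): forall x forall y (Rxy -> exists z (Rxz & Rzy)) — i.e. density.
(a): fails — Ryw but no z with Ryz and Rzw.
(b): ✓.
(c): fails — Rut but no z with Ruz and Rzt.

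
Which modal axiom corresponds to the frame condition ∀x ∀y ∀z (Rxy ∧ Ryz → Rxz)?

□ψ → □□ψ

This is transitivity; the standard corresponding axiom is 4: □ψ → □□ψ.
Suppose □ψ→□□ψ is valid. Take Rxy, Ryz and set V(ψ)={w : Rxw}. Then □ψ at x, so □□ψ at x, so □ψ at y, so ψ at z, i.e. Rxz.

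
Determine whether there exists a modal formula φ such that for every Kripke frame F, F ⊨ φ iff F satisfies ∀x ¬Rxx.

No

Modal frame validity is preserved under surjective bounded morphisms.
The 3-cycle (worlds s,t,u with s→t→u→s) is irreflexive, and the map sending every world to a single reflexive point • is a surjective bounded morphism (forth: every edge maps to (•,•); back: every world has a successor). So any modal formula valid on the 3-cycle is also valid on the reflexive point, which is not irreflexive.
So no modal formula (or set of formulas) defines exactly the irreflexive frames.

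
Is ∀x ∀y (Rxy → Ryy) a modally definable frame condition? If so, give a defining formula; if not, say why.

Definable; □(□r → r) defines it

This is a Sahlqvist condition; the T□ axiom □(□r → r) defines it.
Suppose □(□r→r) is valid. Take Rxy and set V(r)={w : Ryw}. Then at y, □r holds; since □(□r→r) at x, □r→r at y, so r at y, i.e. Ryy.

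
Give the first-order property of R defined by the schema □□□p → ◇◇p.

∀x ∃w (xR³w ∧ xR²w)

This is a Sahlqvist (Geach-type) schema ◇^0□^3p → □^0◇^2p.
Minimal-valuation argument: fix x; take any y with xR^0y and any z with xR^0z. Set V(p) to the set of worlds R-reachable from y in exactly 3 steps. Then □^3p holds at y, so the antecedent holds at x; validity forces ◇^2p at z, giving a w with zR^2w and yR^3w.
First-order correspondent: ∀x ∃w (xR³w ∧ xR²w).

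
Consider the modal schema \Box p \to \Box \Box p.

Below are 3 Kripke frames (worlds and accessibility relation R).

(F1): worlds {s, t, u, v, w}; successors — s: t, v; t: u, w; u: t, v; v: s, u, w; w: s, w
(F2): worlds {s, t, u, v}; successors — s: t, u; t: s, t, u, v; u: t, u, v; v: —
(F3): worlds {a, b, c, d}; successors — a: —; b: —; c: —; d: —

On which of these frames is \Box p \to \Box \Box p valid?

This is the axiom for transitivity; its first-order frame correspondent is \forall x \forall y \forall z (Rxy \wedge Ryz \to Rxz).
(F1): fails — Ruv and Rvw but not Ruw.
(F2): fails — Rut and Rts but not Rus.
(F3): condition met.
Valid on: (F3).

(F3)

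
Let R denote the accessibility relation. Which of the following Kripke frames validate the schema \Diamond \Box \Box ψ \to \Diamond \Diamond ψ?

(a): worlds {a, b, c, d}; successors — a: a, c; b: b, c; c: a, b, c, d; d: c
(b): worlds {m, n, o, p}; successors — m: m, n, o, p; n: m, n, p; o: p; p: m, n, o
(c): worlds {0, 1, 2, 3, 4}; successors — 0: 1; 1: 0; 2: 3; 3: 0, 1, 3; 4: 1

Frame correspondent (Sahlqvist): \forall x \forall y (xRy \to \exists w (y R^2 w \wedge x R^2 w)) — i.e. a generalized confluence (Geach) condition.
(a): holds.
(b): holds.
(c): fails — 0R1 but no w with 1R²w and 0R²w.

(a), (b)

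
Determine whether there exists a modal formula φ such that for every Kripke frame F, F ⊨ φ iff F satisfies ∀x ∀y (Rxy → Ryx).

Yes, by q → □◇q

The condition is symmetry. A defining modal formula is q → □◇q.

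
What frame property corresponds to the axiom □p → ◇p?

This is the D axiom.
Its frame correspondent is seriality — ∀x ∃y Rxy.

seriality: ∀x ∃y Rxy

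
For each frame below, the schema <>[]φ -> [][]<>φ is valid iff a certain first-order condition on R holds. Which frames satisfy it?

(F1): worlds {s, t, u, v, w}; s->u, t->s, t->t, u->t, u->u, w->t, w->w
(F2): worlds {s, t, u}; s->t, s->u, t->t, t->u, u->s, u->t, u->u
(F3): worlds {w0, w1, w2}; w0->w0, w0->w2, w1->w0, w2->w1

(F2)

The schema corresponds to a generalized confluence (Geach) condition: forall x forall y forall z ((xRy & x R^2 z) -> exists w (yRw & zRw)).
(F1): fails — tRs, tR²t but no w* with sRw* and tRw*.
(F2): satisfies the condition.
(F3): fails — w0Rw0, w0R²w2 but no w with w0Rw and w2Rw.
Valid on: (F2).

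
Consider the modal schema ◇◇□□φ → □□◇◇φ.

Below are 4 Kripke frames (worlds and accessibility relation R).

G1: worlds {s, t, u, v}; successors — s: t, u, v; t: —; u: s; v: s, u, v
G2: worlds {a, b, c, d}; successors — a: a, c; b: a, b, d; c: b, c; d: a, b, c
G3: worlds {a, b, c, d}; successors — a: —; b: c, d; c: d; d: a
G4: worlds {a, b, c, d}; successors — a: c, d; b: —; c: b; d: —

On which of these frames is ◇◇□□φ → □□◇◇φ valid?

G2

Frame correspondent (Sahlqvist): ∀x ∀y ∀z ((xR²y ∧ xR²z) → ∃w (yR²w ∧ zR²w)) — i.e. a generalized confluence (Geach) condition.
G1: fails — uR²t, uR²t but no w with tR²w and tR²w.
G2: ✓.
G3: fails — bR²a, bR²a but no w with aR²w and aR²w.
G4: fails — aR²b, aR²b but no w with bR²w and bR²w.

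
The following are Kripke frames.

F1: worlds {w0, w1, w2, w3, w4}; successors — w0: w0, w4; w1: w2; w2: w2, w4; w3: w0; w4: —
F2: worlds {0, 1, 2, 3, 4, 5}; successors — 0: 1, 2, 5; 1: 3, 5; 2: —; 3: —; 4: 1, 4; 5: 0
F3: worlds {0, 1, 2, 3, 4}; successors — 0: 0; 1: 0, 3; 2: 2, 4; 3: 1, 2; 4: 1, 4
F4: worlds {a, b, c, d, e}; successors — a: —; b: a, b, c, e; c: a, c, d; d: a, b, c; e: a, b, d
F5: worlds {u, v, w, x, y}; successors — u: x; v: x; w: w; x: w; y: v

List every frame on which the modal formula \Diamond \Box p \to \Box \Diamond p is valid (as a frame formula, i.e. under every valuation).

This is the axiom for convergence; its first-order frame correspondent is \forall x \forall y \forall z (Rxy \wedge Rxz \to \exists w (Ryw \wedge Rzw)).
F1: fails — Rw0w4 and Rw0w4 but w4 and w4 have no common successor.
F2: fails — R02 and R02 but 2 and 2 have no common successor.
F3: fails — R10 and R13 but 0 and 3 have no common successor.
F4: fails — Rbc and Rba but c and a have no common successor.
F5: ✓.

F5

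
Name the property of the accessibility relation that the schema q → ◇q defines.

reflexivity: ∀x Rxx

Replacing q by ¬q and contraposing gives the equivalent schema □q → q.
Suppose □q→q is valid. At any x set V(q)={w : Rxw}. Then □q holds at x, so q holds at x, i.e. Rxx.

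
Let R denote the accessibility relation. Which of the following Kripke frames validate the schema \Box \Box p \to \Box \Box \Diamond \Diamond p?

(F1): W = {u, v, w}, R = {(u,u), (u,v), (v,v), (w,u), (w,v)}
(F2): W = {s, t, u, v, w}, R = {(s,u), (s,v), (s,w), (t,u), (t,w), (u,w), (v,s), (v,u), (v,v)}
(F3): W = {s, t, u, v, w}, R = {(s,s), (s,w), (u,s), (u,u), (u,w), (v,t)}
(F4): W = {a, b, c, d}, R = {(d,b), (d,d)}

(F1)

The schema corresponds to a generalized confluence (Geach) condition: \forall x \forall z (x R^2 z \to \exists w (x R^2 w \wedge z R^2 w)).
(F1): ✓.
(F2): fails — sR²u but no w* with sR²w* and uR²w*.
(F3): fails — sR²w but no w* with sR²w* and wR²w*.
(F4): fails — dR²b but no w with dR²w and bR²w.
Valid on: (F1).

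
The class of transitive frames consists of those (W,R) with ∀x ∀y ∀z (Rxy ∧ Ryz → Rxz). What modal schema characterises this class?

□r → □□r

A defining formula is □r → □□r (the 4 axiom).
Suppose □r→□□r is valid. Take Rxy, Ryz and set V(r)={w : Rxw}. Then □r at x, so □□r at x, so □r at y, so r at z, i.e. Rxz.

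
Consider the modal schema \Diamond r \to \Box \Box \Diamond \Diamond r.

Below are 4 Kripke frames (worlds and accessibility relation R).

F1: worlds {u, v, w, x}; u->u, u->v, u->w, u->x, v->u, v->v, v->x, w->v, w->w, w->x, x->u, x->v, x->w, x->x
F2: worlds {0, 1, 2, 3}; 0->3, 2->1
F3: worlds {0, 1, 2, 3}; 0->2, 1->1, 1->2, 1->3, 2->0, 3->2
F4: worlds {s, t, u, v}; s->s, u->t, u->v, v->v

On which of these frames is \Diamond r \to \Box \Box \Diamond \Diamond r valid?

Frame correspondent (Sahlqvist): \forall x \forall y \forall z ((xRy \wedge x R^2 z) \to \exists w (y = w \wedge z R^2 w)) — i.e. a generalized confluence (Geach) condition.
F1: ✓.
F2: ✓.
F3: fails — 0R2, 0R²0 but no w with 2=w and 0R²w.
F4: fails — uRt, uR²v but no w with t=w and vR²w.
Valid on: F1, F2.

F1, F2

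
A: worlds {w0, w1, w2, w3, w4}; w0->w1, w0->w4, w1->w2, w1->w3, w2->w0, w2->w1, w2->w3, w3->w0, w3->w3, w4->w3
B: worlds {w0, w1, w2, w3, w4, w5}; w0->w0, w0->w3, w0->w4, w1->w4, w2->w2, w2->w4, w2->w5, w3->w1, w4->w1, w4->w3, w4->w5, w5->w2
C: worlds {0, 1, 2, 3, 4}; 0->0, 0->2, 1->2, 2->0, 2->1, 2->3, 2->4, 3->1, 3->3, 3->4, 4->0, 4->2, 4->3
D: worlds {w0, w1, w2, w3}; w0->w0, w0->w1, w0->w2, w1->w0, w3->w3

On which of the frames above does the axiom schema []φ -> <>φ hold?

A, B, C

The schema corresponds to seriality: forall x exists y Rxy.
A: condition met.
B: condition met.
C: condition met.
D: fails — world w2 has no successor.
Valid on: A, B, C.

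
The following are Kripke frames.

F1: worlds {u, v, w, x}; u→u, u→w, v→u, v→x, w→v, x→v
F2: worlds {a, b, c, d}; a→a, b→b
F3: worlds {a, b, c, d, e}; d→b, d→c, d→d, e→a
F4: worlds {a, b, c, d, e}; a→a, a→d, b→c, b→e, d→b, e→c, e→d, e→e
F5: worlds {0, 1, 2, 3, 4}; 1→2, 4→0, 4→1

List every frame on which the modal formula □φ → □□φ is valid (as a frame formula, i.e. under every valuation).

F2, F3

The schema corresponds to transitivity: ∀x ∀y ∀z (Rxy ∧ Ryz → Rxz).
F1: fails — Ruw and Rwv but not Ruv.
F2: holds.
F3: holds.
F4: fails — Red and Rdb but not Reb.
F5: fails — R41 and R12 but not R42.
Valid on: F2, F3.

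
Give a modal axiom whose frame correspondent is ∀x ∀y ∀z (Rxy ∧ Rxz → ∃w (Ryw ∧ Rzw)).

This is convergence; the standard corresponding axiom is .2: ◇□r → □◇r.

◇□r → □◇r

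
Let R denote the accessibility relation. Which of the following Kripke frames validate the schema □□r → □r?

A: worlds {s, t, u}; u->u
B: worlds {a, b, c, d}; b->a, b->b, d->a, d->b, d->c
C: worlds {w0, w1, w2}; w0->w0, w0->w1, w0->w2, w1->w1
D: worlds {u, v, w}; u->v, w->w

The schema corresponds to density: ∀x ∀y (Rxy → ∃z (Rxz ∧ Rzy)).
A: ✓.
B: fails — Rdc but no z with Rdz and Rzc.
C: ✓.
D: fails — Ruv but no z with Ruz and Rzv.
Valid on: A, C.

A, C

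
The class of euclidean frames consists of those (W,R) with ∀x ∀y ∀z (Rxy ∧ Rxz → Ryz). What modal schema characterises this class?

The condition is the Euclidean property. The 5 schema ◇r → □◇r defines it.
Suppose ◇r→□◇r is valid. Take Rxy, Rxz and set V(r)={y}. Then ◇r at x, so □◇r at x, so ◇r at z, so some w with Rzw has r; w=y, i.e. Rzy. By symmetry of the argument, Ryz.

◇r → □◇r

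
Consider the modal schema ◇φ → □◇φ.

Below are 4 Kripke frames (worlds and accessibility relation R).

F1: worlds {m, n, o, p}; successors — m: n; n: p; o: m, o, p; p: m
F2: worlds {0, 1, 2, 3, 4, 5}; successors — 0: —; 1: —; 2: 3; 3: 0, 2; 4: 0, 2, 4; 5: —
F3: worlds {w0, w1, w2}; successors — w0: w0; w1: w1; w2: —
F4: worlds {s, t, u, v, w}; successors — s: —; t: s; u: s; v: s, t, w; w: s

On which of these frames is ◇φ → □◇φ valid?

F3

Frame correspondent (Sahlqvist): ∀x ∀y ∀z (Rxy ∧ Rxz → Ryz) — i.e. the Euclidean property.
F1: fails — Rmn and Rmn but not Rnn.
F2: fails — R23 and R23 but not R33.
F3: satisfies the condition.
F4: fails — Rts and Rts but not Rss.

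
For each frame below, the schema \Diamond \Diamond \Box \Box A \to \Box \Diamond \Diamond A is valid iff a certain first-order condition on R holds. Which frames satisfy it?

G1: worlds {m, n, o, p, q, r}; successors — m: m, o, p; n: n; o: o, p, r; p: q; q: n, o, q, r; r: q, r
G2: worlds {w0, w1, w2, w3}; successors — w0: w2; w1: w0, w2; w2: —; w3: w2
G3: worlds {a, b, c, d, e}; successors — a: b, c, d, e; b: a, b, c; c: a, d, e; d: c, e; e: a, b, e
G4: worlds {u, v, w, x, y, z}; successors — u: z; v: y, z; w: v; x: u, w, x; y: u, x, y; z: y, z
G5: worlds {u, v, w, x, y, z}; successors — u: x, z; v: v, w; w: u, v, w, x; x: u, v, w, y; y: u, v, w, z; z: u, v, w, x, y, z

Frame correspondent (Sahlqvist): \forall x \forall y \forall z ((x R^2 y \wedge xRz) \to \exists w (y R^2 w \wedge z R^2 w)) — i.e. a generalized confluence (Geach) condition.
G1: fails — qR²n, qRo but no w with nR²w and oR²w.
G2: fails — w1R²w2, w1Rw0 but no w with w2R²w and w0R²w.
G3: ✓.
G4: ✓.
G5: ✓.
Valid on: G3, G4, G5.

G3, G4, G5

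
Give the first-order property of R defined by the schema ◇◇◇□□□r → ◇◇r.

∀x ∀y (xR³y → ∃w (yR³w ∧ xR²w))

This is a Sahlqvist (Geach-type) schema ◇^3□^3r → □^0◇^2r.
Minimal-valuation argument: fix x; take any y with xR^3y and any z with xR^0z. Set V(r) to the set of worlds R-reachable from y in exactly 3 steps. Then □^3r holds at y, so the antecedent holds at x; validity forces ◇^2r at z, giving a w with zR^2w and yR^3w.
First-order correspondent: ∀x ∀y (xR³y → ∃w (yR³w ∧ xR²w)).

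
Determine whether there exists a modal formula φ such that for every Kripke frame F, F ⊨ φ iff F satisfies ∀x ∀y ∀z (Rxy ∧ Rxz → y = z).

This is a Sahlqvist condition; the CD axiom ◇p → □p defines it.
Suppose ◇p→□p is valid. Take Rxy, Rxz and set V(p)={y}. Then ◇p at x, so □p at x, so p at z, i.e. z=y.

Yes — defined by ◇p → □p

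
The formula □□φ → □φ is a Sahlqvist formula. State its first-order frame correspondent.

Density

Suppose □□φ→□φ is valid. Take Rxy and set V(φ)={w : xR²w}. Then □□φ at x, so □φ at x, so φ at y, i.e. ∃z(Rxz∧Rzy).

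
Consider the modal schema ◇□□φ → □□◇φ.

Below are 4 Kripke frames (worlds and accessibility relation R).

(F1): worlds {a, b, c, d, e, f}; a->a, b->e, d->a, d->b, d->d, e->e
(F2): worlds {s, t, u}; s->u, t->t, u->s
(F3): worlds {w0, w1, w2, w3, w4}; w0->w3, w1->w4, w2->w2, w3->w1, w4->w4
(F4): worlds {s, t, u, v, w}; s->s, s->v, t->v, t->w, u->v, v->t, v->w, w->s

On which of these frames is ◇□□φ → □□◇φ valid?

(F2), (F3)

The schema corresponds to a generalized confluence (Geach) condition: ∀x ∀y ∀z ((xRy ∧ xR²z) → ∃w (yR²w ∧ zRw)).
(F1): fails — dRa, dR²b but no w with aR²w and bRw.
(F2): ✓.
(F3): ✓.
(F4): fails — vRw, vR²v but no w* with wR²w* and vRw*.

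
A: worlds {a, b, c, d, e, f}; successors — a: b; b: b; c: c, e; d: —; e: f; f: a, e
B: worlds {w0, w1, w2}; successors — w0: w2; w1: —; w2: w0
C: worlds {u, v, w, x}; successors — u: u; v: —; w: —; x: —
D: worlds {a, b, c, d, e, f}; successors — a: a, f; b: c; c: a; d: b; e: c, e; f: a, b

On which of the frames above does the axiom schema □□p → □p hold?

C

Frame correspondent (Sahlqvist): ∀x ∀y (Rxy → ∃z (Rxz ∧ Rzy)) — i.e. density.
A: fails — Ref but no z with Rez and Rzf.
B: fails — Rw0w2 but no z with Rw0z and Rzw2.
C: satisfies the condition.
D: fails — Rbc but no z with Rbz and Rzc.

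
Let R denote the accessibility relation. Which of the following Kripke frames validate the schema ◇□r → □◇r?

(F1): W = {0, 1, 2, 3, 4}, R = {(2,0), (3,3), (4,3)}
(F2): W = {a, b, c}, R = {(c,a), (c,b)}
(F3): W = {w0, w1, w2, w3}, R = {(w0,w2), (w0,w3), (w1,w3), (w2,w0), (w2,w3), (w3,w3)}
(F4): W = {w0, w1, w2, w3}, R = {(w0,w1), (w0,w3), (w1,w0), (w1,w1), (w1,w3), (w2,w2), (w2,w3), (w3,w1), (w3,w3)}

Frame correspondent (Sahlqvist): ∀x ∀y ∀z (Rxy ∧ Rxz → ∃w (Ryw ∧ Rzw)) — i.e. convergence.
(F1): fails — R20 and R20 but 0 and 0 have no common successor.
(F2): fails — Rca and Rca but a and a have no common successor.
(F3): condition met.
(F4): condition met.
Valid on: (F3), (F4).

(F3), (F4)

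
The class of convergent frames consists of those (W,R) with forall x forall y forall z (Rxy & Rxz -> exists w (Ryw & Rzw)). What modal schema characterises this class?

◇□s → □◇s

A defining formula is ◇□s → □◇s (the .2 axiom).
Suppose ◇□s→□◇s is valid. Take Rxy, Rxz and set V(s)={w : Ryw}. Then □s at y so ◇□s at x, so □◇s at x, so ◇s at z, giving w with Rzw and Ryw.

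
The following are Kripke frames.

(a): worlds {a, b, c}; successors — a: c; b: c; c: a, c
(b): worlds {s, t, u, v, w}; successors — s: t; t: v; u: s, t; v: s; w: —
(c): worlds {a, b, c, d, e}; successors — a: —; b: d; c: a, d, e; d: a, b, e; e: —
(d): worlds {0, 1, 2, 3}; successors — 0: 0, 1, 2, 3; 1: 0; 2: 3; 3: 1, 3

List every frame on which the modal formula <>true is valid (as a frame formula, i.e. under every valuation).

(a), (d)

Frame correspondent (Sahlqvist): forall x exists y Rxy — i.e. seriality.
(a): holds.
(b): fails — world w has no successor.
(c): fails — world a has no successor.
(d): holds.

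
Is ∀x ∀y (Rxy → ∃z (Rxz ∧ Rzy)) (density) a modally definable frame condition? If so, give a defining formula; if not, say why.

Yes: it is density, defined by the C4 schema □□q → □q.
Suppose □□q→□q is valid. Take Rxy and set V(q)={w : xR²w}. Then □□q at x, so □q at x, so q at y, i.e. ∃z(Rxz∧Rzy).

Definable; □□q → □q defines it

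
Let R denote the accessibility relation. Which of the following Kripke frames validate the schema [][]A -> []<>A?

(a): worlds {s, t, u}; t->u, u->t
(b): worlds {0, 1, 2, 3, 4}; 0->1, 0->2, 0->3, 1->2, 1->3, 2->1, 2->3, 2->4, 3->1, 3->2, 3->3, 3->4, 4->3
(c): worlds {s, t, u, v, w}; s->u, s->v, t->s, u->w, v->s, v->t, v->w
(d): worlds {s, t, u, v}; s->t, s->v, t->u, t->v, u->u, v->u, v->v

(a), (b), (d)

This is the axiom for a generalized confluence (Geach) condition; its first-order frame correspondent is forall x forall z (xRz -> exists w (x R^2 w & zRw)).
(a): ✓.
(b): ✓.
(c): fails — uRw but no w* with uR²w* and wRw*.
(d): ✓.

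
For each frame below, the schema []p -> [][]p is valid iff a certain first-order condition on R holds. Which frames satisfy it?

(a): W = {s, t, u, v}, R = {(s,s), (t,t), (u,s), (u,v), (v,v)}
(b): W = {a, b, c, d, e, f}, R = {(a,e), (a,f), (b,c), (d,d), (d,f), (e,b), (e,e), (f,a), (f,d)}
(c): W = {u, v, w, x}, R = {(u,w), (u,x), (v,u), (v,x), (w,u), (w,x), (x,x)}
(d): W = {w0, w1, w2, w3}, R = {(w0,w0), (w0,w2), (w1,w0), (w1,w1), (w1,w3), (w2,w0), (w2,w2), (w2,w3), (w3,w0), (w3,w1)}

(a)

The schema corresponds to transitivity: forall x forall y forall z (Rxy & Ryz -> Rxz).
(a): satisfies the condition.
(b): fails — Reb and Rbc but not Rec.
(c): fails — Ruw and Rwu but not Ruu.
(d): fails — Rw1w0 and Rw0w2 but not Rw1w2.
Valid on: (a).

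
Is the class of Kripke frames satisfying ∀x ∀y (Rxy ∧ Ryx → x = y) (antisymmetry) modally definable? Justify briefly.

No — not modally definable

Modal frame validity is preserved under surjective bounded morphisms.
The 4-cycle (worlds w0,w1,w2,w3 with w0→w1→w2→w3→w0) is antisymmetric. Sending even-indexed worlds to • and odd-indexed worlds to ∘ is a surjective bounded morphism onto the two-world frame with •↔∘, which is not antisymmetric.
So the class is not modally definable.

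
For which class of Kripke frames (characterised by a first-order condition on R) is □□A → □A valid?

Suppose □□A→□A is valid. Take Rxy and set V(A)={w : xR²w}. Then □□A at x, so □A at x, so A at y, i.e. ∃z(Rxz∧Rzy).

Density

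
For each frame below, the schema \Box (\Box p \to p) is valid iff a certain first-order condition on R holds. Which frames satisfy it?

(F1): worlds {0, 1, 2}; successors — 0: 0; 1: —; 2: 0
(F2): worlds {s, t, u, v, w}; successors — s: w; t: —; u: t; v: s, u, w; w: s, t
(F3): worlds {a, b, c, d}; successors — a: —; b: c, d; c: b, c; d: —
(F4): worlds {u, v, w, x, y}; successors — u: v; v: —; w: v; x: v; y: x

The schema corresponds to shift-reflexivity: \forall x \forall y (Rxy \to Ryy).
(F1): ✓.
(F2): fails — Rwt but not Rtt.
(F3): fails — Rcb but not Rbb.
(F4): fails — Ruv but not Rvv.

(F1)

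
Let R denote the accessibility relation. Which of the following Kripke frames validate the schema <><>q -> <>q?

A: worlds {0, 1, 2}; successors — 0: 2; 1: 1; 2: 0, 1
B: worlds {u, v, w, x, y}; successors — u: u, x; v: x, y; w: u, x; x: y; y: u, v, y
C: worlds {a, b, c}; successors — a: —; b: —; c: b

C

Frame correspondent (Sahlqvist): forall x forall y forall z (Rxy & Ryz -> Rxz) — i.e. transitivity.
A: fails — R20 and R02 but not R22.
B: fails — Rwx and Rxy but not Rwy.
C: holds.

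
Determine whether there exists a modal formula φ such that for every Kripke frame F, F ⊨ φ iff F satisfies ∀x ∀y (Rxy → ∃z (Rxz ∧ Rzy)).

Yes, by □□q → □q

This is a Sahlqvist condition; the C4 axiom □□q → □q defines it.
Suppose □□q→□q is valid. Take Rxy and set V(q)={w : xR²w}. Then □□q at x, so □q at x, so q at y, i.e. ∃z(Rxz∧Rzy).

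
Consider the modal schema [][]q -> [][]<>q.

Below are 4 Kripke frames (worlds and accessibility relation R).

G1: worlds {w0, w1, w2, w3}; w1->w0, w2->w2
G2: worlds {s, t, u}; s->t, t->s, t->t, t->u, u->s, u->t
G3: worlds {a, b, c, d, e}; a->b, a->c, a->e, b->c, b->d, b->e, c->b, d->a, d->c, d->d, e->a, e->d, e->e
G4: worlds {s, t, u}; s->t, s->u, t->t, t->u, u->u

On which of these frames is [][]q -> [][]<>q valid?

G1, G2, G4

This is the axiom for a generalized confluence (Geach) condition; its first-order frame correspondent is forall x forall z (x R^2 z -> exists w (x R^2 w & zRw)).
G1: ✓.
G2: ✓.
G3: fails — cR²c but no w with cR²w and cRw.
G4: ✓.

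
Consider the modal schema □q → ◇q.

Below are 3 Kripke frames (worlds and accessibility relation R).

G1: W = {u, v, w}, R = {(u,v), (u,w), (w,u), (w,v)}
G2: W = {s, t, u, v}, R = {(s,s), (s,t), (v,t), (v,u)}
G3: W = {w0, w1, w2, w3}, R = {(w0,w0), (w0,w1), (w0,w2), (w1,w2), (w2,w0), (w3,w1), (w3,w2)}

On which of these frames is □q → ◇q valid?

G3

Frame correspondent (Sahlqvist): ∀x ∃y Rxy — i.e. seriality.
G1: fails — world v has no successor.
G2: fails — world t has no successor.
G3: condition met.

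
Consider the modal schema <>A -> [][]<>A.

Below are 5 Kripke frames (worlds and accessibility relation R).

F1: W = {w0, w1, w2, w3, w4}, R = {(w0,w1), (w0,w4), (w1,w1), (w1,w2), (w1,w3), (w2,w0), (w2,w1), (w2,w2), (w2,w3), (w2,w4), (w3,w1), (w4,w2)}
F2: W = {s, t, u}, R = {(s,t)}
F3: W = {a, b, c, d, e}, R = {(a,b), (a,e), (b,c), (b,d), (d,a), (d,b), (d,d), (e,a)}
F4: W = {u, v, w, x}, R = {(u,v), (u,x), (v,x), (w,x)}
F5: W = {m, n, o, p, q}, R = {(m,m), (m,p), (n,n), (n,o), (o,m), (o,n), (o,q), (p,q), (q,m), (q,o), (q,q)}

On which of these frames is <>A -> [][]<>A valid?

F2

This is the axiom for a generalized confluence (Geach) condition; its first-order frame correspondent is forall x forall y forall z ((xRy & x R^2 z) -> exists w (y = w & zRw)).
F1: fails — w0Rw4, w0R²w1 but no w with w4=w and w1Rw.
F2: ✓.
F3: fails — aRb, aR²c but no w with b=w and cRw.
F4: fails — uRv, uR²x but no t with v=t and xRt.
F5: fails — mRm, mR²p but no w with m=w and pRw.
Valid on: F2.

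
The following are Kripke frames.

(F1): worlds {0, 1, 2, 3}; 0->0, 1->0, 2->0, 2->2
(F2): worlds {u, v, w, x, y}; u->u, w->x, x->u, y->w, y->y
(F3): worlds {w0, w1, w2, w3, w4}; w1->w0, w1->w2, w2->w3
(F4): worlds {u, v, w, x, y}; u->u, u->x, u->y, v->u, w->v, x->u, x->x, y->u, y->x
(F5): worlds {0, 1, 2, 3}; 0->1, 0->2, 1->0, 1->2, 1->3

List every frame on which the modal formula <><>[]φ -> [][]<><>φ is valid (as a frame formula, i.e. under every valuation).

(F1), (F4)

Frame correspondent (Sahlqvist): forall x forall y forall z ((x R^2 y & x R^2 z) -> exists w (yRw & z R^2 w)) — i.e. a generalized confluence (Geach) condition.
(F1): satisfies the condition.
(F2): fails — yR²w, yR²w but no t with wRt and wR²t.
(F3): fails — w1R²w3, w1R²w3 but no w with w3Rw and w3R²w.
(F4): satisfies the condition.
(F5): fails — 0R²0, 0R²2 but no w with 0Rw and 2R²w.
Valid on: (F1), (F4).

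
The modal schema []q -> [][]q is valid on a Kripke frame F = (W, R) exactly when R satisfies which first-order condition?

transitivity: forall x forall y forall z (Rxy & Ryz -> Rxz)

This is the 4 axiom.
Its frame correspondent is transitivity — forall x forall y forall z (Rxy & Ryz -> Rxz).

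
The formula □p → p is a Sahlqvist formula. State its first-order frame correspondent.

Suppose □p→p is valid. At any x set V(p)={w : Rxw}. Then □p holds at x, so p holds at x, i.e. Rxx.

Reflexivity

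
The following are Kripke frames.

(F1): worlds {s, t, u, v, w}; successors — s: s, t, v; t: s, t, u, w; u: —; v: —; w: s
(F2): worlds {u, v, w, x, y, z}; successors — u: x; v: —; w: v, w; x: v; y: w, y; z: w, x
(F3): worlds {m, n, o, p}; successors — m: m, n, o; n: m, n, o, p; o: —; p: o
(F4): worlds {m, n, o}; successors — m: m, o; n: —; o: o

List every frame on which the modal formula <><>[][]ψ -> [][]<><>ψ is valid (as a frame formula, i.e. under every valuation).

(F4)

This is the axiom for a generalized confluence (Geach) condition; its first-order frame correspondent is forall x forall y forall z ((x R^2 y & x R^2 z) -> exists w (y R^2 w & z R^2 w)).
(F1): fails — sR²s, sR²u but no w* with sR²w* and uR²w*.
(F2): fails — uR²v, uR²v but no t with vR²t and vR²t.
(F3): fails — mR²m, mR²o but no w with mR²w and oR²w.
(F4): satisfies the condition.
Valid on: (F4).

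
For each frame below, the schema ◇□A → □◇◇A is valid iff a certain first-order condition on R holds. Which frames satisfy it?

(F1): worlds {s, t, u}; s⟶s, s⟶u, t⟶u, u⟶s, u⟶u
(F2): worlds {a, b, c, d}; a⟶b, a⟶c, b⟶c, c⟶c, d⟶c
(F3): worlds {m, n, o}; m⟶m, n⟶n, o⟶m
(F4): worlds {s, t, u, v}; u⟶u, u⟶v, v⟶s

(F1), (F2), (F3)

This is the axiom for a generalized confluence (Geach) condition; its first-order frame correspondent is ∀x ∀y ∀z ((xRy ∧ xRz) → ∃w (yRw ∧ zR²w)).
(F1): ✓.
(F2): ✓.
(F3): ✓.
(F4): fails — uRu, uRv but no w with uRw and vR²w.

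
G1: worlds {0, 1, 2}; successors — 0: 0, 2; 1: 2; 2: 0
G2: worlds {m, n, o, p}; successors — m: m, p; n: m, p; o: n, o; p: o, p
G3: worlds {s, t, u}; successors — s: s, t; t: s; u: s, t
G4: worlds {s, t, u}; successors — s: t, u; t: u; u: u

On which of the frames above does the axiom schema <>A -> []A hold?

The schema corresponds to partial functionality: forall x forall y forall z (Rxy & Rxz -> y = z).
G1: fails — 0 sees both 0 and 2.
G2: fails — m sees both m and p.
G3: fails — s sees both s and t.
G4: fails — s sees both t and u.

none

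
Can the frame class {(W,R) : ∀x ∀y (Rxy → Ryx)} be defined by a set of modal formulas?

This is a Sahlqvist condition; the B axiom q → □◇q defines it.

Yes — defined by q → □◇q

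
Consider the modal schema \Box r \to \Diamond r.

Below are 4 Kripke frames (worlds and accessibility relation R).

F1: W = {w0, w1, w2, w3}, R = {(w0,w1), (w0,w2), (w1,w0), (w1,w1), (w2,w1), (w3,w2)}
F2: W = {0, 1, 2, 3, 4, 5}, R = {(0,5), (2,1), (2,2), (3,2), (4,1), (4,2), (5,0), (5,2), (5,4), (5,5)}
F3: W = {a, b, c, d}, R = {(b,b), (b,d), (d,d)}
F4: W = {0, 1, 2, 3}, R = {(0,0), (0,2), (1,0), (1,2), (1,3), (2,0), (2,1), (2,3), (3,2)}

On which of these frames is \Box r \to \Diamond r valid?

F1, F4

The schema corresponds to seriality: \forall x \exists y Rxy.
F1: condition met.
F2: fails — world 1 has no successor.
F3: fails — world a has no successor.
F4: condition met.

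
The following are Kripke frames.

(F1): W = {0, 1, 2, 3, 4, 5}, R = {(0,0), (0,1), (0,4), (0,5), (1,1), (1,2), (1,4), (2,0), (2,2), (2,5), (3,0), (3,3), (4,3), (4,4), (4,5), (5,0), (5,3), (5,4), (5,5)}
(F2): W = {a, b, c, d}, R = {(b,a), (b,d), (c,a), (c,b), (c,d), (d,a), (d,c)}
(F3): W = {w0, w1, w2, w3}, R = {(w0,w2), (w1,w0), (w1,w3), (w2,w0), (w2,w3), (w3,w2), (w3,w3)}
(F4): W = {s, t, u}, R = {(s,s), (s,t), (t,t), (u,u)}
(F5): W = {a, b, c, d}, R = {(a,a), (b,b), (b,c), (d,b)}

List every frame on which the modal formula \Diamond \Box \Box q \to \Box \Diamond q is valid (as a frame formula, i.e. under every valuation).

(F1), (F4)

Frame correspondent (Sahlqvist): \forall x \forall y \forall z ((xRy \wedge xRz) \to \exists w (y R^2 w \wedge zRw)) — i.e. a generalized confluence (Geach) condition.
(F1): condition met.
(F2): fails — bRa, bRa but no w with aR²w and aRw.
(F3): fails — w1Rw0, w1Rw0 but no w with w0R²w and w0Rw.
(F4): condition met.
(F5): fails — bRb, bRc but no w with bR²w and cRw.
Valid on: (F1), (F4).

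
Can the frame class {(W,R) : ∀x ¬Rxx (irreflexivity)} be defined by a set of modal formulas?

If a class were modally definable it would be closed under surjective bounded morphisms (Goldblatt–Thomason).
The 2-cycle (worlds a,b with a→b→a) is irreflexive, and the map sending every world to a single reflexive point • is a surjective bounded morphism (forth: every edge maps to (•,•); back: every world has a successor). So any modal formula valid on the 2-cycle is also valid on the reflexive point, which is not irreflexive.
So the class is not modally definable.

Not definable by any modal formula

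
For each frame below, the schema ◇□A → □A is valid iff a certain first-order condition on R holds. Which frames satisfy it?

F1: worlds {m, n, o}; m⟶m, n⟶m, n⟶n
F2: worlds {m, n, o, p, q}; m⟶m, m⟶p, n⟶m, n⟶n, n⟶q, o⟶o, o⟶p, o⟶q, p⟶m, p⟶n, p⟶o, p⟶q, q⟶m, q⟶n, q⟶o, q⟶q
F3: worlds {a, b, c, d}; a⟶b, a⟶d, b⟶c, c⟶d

none

The schema corresponds to the Euclidean property: ∀x ∀y ∀z (Rxy ∧ Rxz → Ryz).
F1: fails — Rnm and Rnn but not Rmn.
F2: fails — Rmp and Rmp but not Rpp.
F3: fails — Rad and Rad but not Rdd.
Valid on no frame.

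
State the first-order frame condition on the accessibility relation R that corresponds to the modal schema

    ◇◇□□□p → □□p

∀x ∀y ∀z ((xR²y ∧ xR²z) → ∃w (yR³w ∧ z = w))

This is a Sahlqvist (Geach-type) schema ◇^2□^3p → □^2◇^0p.
First-order correspondent: ∀x ∀y ∀z ((xR²y ∧ xR²z) → ∃w (yR³w ∧ z = w)).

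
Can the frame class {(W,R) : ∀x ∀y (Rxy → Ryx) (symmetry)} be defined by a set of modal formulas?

Yes, by r → □◇r

This is a Sahlqvist condition; the B axiom r → □◇r defines it.
Suppose r→□◇r is valid. Take Rxy and set V(r)={x}. Then r at x, so □◇r at x, so ◇r at y, so some z with Ryz has r; z=x, i.e. Ryx.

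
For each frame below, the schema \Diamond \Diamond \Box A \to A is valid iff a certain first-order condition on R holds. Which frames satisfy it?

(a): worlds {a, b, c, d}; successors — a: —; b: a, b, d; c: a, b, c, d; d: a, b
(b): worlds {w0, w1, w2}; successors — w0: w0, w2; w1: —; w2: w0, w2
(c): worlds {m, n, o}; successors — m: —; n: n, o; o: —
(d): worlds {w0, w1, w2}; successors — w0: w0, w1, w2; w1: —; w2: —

(b)

The schema corresponds to a generalized confluence (Geach) condition: \forall x \forall y (x R^2 y \to \exists w (yRw \wedge x = w)).
(a): fails — bR²a but no w with aRw and b=w.
(b): satisfies the condition.
(c): fails — nR²o but no w with oRw and n=w.
(d): fails — w0R²w1 but no w with w1Rw and w0=w.
Valid on: (b).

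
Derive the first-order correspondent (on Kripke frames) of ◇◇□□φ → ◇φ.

This is a Sahlqvist (Geach-type) schema ◇^2□^2φ → □^0◇^1φ.
Minimal-valuation argument: fix x; take any y with xR^2y and any z with xR^0z. Set V(φ) to the set of worlds R-reachable from y in exactly 2 steps. Then □^2φ holds at y, so the antecedent holds at x; validity forces ◇^1φ at z, giving a w with zR^1w and yR^2w.
First-order correspondent: ∀x ∀y (xR²y → ∃w (yR²w ∧ xRw)).

∀x ∀y (xR²y → ∃w (yR²w ∧ xRw))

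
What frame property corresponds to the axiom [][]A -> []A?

This schema is the C4 axiom.
Its frame correspondent is density — forall x forall y (Rxy -> exists z (Rxz & Rzy)).

density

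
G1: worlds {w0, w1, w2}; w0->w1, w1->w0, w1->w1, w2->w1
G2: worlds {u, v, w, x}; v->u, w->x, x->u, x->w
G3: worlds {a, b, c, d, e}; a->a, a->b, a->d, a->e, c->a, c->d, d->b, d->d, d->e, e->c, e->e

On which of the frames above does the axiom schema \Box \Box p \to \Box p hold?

Frame correspondent (Sahlqvist): \forall x \forall y (Rxy \to \exists z (Rxz \wedge Rzy)) — i.e. density.
G1: satisfies the condition.
G2: fails — Rxw but no z with Rxz and Rzw.
G3: satisfies the condition.

G1, G3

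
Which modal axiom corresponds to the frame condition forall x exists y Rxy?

The condition is seriality. The D schema □q → ◇q defines it.
Suppose □q→◇q is valid. At any x set V(q)=W. Then □q at x, so ◇q at x, so x has a successor.

□q → ◇q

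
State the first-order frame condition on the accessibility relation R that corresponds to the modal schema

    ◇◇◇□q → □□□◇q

∀x ∀y ∀z ((xR³y ∧ xR³z) → ∃w (yRw ∧ zRw))

This is a Sahlqvist (Geach-type) schema ◇^3□^1q → □^3◇^1q.
Minimal-valuation argument: fix x; take any y with xR^3y and any z with xR^3z. Set V(q) to the set of worlds R-reachable from y in exactly 1 step. Then □^1q holds at y, so the antecedent holds at x; validity forces ◇^1q at z, giving a w with zR^1w and yR^1w.
First-order correspondent: ∀x ∀y ∀z ((xR³y ∧ xR³z) → ∃w (yRw ∧ zRw)).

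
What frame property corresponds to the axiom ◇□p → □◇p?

Suppose ◇□p→□◇p is valid. Take Rxy, Rxz and set V(p)={w : Ryw}. Then □p at y so ◇□p at x, so □◇p at x, so ◇p at z, giving w with Rzw and Ryw.
The converse is a direct semantic check.
So the correspondent is convergence.

Convergence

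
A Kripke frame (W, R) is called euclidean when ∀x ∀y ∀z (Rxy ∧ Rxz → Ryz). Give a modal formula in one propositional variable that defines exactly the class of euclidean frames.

◇r → □◇r

The condition is the Euclidean property. The 5 schema ◇r → □◇r defines it.
Suppose ◇r→□◇r is valid. Take Rxy, Rxz and set V(r)={y}. Then ◇r at x, so □◇r at x, so ◇r at z, so some w with Rzw has r; w=y, i.e. Rzy. By symmetry of the argument, Ryz.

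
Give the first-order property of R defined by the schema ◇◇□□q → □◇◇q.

∀x ∀y ∀z ((xR²y ∧ xRz) → ∃w (yR²w ∧ zR²w))

This is a Sahlqvist (Geach-type) schema ◇^2□^2q → □^1◇^2q.
Minimal-valuation argument: fix x; take any y with xR^2y and any z with xR^1z. Set V(q) to the set of worlds R-reachable from y in exactly 2 steps. Then □^2q holds at y, so the antecedent holds at x; validity forces ◇^2q at z, giving a w with zR^2w and yR^2w.
First-order correspondent: ∀x ∀y ∀z ((xR²y ∧ xRz) → ∃w (yR²w ∧ zR²w)).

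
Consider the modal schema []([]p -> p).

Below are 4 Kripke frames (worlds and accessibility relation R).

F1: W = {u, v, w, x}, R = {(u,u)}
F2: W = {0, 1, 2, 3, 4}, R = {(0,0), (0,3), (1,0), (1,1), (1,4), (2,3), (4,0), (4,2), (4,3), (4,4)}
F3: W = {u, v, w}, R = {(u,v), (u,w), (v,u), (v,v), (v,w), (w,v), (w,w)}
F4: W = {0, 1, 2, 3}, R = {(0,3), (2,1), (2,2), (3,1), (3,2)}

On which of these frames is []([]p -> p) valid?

Frame correspondent (Sahlqvist): forall x forall y (Rxy -> Ryy) — i.e. shift-reflexivity.
F1: ✓.
F2: fails — R43 but not R33.
F3: fails — Rvu but not Ruu.
F4: fails — R31 but not R11.
Valid on: F1.

F1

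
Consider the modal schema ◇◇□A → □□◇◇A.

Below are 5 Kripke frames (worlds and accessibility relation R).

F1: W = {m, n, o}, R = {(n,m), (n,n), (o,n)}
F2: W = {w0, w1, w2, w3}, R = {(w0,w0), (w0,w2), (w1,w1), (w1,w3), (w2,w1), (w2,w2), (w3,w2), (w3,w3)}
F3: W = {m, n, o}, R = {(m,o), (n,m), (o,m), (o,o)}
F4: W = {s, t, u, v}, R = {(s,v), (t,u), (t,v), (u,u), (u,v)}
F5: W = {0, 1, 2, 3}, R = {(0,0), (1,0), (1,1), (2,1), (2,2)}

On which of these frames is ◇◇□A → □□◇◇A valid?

The schema corresponds to a generalized confluence (Geach) condition: ∀x ∀y ∀z ((xR²y ∧ xR²z) → ∃w (yRw ∧ zR²w)).
F1: fails — nR²m, nR²m but no w with mRw and mR²w.
F2: ✓.
F3: ✓.
F4: fails — tR²u, tR²v but no w with uRw and vR²w.
F5: fails — 2R²2, 2R²0 but no w with 2Rw and 0R²w.
Valid on: F2, F3.

F2, F3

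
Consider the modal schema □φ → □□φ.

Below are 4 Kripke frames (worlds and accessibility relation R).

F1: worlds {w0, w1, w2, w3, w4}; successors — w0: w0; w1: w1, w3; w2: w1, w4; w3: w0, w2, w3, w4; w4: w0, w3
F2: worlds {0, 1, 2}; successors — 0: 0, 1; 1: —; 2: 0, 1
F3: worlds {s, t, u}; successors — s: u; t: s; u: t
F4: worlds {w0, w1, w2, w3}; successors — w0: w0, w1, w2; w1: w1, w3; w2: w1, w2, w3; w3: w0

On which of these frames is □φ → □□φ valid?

F2

This is the axiom for transitivity; its first-order frame correspondent is ∀x ∀y ∀z (Rxy ∧ Ryz → Rxz).
F1: fails — Rw2w4 and Rw4w0 but not Rw2w0.
F2: holds.
F3: fails — Rsu and Rut but not Rst.
F4: fails — Rw1w3 and Rw3w0 but not Rw1w0.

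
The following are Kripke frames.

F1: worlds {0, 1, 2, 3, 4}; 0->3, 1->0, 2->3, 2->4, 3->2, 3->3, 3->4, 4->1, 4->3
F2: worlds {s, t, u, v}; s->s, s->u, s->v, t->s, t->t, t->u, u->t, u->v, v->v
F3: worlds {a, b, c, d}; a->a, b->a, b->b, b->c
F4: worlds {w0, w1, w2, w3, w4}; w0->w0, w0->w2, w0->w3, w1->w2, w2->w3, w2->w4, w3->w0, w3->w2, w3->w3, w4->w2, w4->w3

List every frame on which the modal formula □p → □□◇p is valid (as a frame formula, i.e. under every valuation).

F4

Frame correspondent (Sahlqvist): ∀x ∀z (xR²z → ∃w (xRw ∧ zRw)) — i.e. a generalized confluence (Geach) condition.
F1: fails — 1R²3 but no w with 1Rw and 3Rw.
F2: fails — tR²v but no w with tRw and vRw.
F3: fails — bR²c but no w with bRw and cRw.
F4: satisfies the condition.
Valid on: F4.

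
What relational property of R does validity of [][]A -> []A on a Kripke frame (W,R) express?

Suppose □□A→□A is valid. Take Rxy and set V(A)={w : xR²w}. Then □□A at x, so □A at x, so A at y, i.e. ∃z(Rxz∧Rzy).
Conversely, any frame satisfying forall x forall y (Rxy -> exists z (Rxz & Rzy)) validates the schema.
Frame condition: forall x forall y (Rxy -> exists z (Rxz & Rzy)).

Density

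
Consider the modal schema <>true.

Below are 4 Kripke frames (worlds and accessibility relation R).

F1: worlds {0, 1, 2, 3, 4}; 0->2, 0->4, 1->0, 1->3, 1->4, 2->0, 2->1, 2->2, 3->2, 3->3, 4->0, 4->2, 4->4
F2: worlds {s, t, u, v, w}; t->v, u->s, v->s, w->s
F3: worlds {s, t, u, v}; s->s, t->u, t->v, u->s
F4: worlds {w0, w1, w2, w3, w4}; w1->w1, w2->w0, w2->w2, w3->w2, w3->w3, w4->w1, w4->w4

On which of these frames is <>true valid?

The schema corresponds to seriality: forall x exists y Rxy.
F1: satisfies the condition.
F2: fails — world s has no successor.
F3: fails — world v has no successor.
F4: fails — world w0 has no successor.

F1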